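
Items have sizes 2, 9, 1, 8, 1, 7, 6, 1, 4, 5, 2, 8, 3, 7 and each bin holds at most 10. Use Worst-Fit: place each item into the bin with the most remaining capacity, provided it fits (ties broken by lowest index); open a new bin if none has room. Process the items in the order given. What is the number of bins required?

7

Put 2 in bin 1; 8 remain.
Put 9 in bin 2; 1 remain.
Put 1 in bin 1; 7 remain.
Put 8 in bin 3; 2 remain.
Put 1 in bin 1; 6 remain.
Put 7 in bin 4; 3 remain.
Put 6 in bin 1; 0 remain.
Put 1 in bin 4; 2 remain.
Put 4 in bin 5; 6 remain.
Put 5 in bin 5; 1 remain.
Put 2 in bin 3; 0 remain.
Put 8 in bin 6; 2 remain.
Put 3 in bin 7; 7 remain.
Put 7 in bin 7; 0 remain.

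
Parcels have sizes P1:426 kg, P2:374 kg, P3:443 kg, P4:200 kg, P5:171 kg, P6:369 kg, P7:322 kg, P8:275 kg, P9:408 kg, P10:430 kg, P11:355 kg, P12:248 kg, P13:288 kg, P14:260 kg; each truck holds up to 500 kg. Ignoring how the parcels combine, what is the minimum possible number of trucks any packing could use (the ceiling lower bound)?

10

Total size = 426 + 374 + 443 + 200 + 171 + 369 + 322 + 275 + 408 + 430 + 355 + 248 + 288 + 260 = 4569 kg.
⌈4569 / 500⌉ = 10.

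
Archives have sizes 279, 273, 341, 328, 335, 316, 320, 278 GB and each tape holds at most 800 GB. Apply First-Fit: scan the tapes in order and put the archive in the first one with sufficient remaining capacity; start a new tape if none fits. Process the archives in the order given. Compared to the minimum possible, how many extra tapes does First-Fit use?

0

First-Fit: [279,273] [341,328] [335,316] [320,278] → 4 tapes.
Total size 2470 GB; any packing needs at least ⌈2470/800⌉ = 4 tapes.
So 4 is already optimal.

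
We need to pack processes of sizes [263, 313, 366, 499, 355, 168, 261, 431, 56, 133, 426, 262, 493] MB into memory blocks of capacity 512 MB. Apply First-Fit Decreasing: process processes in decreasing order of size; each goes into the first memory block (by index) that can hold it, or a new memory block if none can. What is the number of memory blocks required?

Sorted descending: 499, 493, 431, 426, 366, 355, 313, 263, 262, 261, 168, 133, 56.
Put 499 MB in memory block 1; 13 MB remain.
Put 493 MB in memory block 2; 19 MB remain.
Put 431 MB in memory block 3; 81 MB remain.
Put 426 MB in memory block 4; 86 MB remain.
Put 366 MB in memory block 5; 146 MB remain.
Put 355 MB in memory block 6; 157 MB remain.
Put 313 MB in memory block 7; 199 MB remain.
Put 263 MB in memory block 8; 249 MB remain.
Put 262 MB in memory block 9; 250 MB remain.
Put 261 MB in memory block 10; 251 MB remain.
Put 168 MB in memory block 7; 31 MB remain.
Put 133 MB in memory block 5; 13 MB remain.
Put 56 MB in memory block 3; 25 MB remain.
Final memory blocks: [499] [493] [431,56] [426] [366,133] [355] [313,168] [263] [262] [261].

10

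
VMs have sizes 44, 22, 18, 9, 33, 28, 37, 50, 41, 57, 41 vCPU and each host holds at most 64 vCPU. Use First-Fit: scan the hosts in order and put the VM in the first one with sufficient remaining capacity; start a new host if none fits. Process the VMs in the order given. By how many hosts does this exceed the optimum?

First-Fit: [44,18] [22,9,33] [28] [37] [50] [41] [57] [41] → 8 hosts.
7 VMs exceed 32 vCPU (half the capacity), and no two of those can share a host, so at least 7 hosts are needed.
An optimal packing achieves that bound: [57] [50,9] [44,18] [41,22] [41] [37] [33,28] → 7 hosts.
Excess: 8 − 7 = 1.

1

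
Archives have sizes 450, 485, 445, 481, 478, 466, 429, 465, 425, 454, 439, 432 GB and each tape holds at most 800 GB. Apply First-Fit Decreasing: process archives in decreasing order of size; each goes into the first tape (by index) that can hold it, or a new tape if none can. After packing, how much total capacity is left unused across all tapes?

Sorted descending: 485, 481, 478, 466, 465, 454, 450, 445, 439, 432, 429, 425.
485 GB → tape 1 (remaining 315 GB)
481 GB → tape 2 (remaining 319 GB)
478 GB → tape 3 (remaining 322 GB)
466 GB → tape 4 (remaining 334 GB)
465 GB → tape 5 (remaining 335 GB)
454 GB → tape 6 (remaining 346 GB)
450 GB → tape 7 (remaining 350 GB)
445 GB → tape 8 (remaining 355 GB)
439 GB → tape 9 (remaining 361 GB)
432 GB → tape 10 (remaining 368 GB)
429 GB → tape 11 (remaining 371 GB)
425 GB → tape 12 (remaining 375 GB)
12 tapes × 800 GB = 9600 GB; used 5449 GB; unused 4151 GB.

4151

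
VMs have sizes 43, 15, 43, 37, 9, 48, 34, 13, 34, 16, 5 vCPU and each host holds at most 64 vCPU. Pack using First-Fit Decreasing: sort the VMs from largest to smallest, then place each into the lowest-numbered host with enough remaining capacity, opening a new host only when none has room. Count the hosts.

6

Sorted descending: 48, 43, 43, 37, 34, 34, 16, 15, 13, 9, 5.
48 vCPU → host 1 (remaining 16 vCPU)
43 vCPU → host 2 (remaining 21 vCPU)
43 vCPU → host 3 (remaining 21 vCPU)
37 vCPU → host 4 (remaining 27 vCPU)
34 vCPU → host 5 (remaining 30 vCPU)
34 vCPU → host 6 (remaining 30 vCPU)
16 vCPU → host 1 (remaining 0 vCPU)
15 vCPU → host 2 (remaining 6 vCPU)
13 vCPU → host 3 (remaining 8 vCPU)
9 vCPU → host 4 (remaining 18 vCPU)
5 vCPU → host 2 (remaining 1 vCPU)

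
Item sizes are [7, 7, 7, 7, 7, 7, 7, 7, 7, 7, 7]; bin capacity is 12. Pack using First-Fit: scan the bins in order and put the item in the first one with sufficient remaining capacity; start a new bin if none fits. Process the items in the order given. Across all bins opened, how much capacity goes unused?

55

Put 7 in bin 1; 5 remain.
Put 7 in bin 2; 5 remain.
Put 7 in bin 3; 5 remain.
Put 7 in bin 4; 5 remain.
Put 7 in bin 5; 5 remain.
Put 7 in bin 6; 5 remain.
Put 7 in bin 7; 5 remain.
Put 7 in bin 8; 5 remain.
Put 7 in bin 9; 5 remain.
Put 7 in bin 10; 5 remain.
Put 7 in bin 11; 5 remain.
11 bins × 12 = 132; used 77; unused 55.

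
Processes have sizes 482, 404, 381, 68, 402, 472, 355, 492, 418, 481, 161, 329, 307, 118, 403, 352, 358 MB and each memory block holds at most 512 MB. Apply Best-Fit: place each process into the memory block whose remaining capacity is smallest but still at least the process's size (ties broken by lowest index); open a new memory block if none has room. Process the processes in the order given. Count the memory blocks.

Put 482 MB in memory block 1; 30 MB remain.
Put 404 MB in memory block 2; 108 MB remain.
Put 381 MB in memory block 3; 131 MB remain.
Put 68 MB in memory block 2; 40 MB remain.
Put 402 MB in memory block 4; 110 MB remain.
Put 472 MB in memory block 5; 40 MB remain.
Put 355 MB in memory block 6; 157 MB remain.
Put 492 MB in memory block 7; 20 MB remain.
Put 418 MB in memory block 8; 94 MB remain.
Put 481 MB in memory block 9; 31 MB remain.
Put 161 MB in memory block 10; 351 MB remain.
Put 329 MB in memory block 10; 22 MB remain.
Put 307 MB in memory block 11; 205 MB remain.
Put 118 MB in memory block 3; 13 MB remain.
Put 403 MB in memory block 12; 109 MB remain.
Put 352 MB in memory block 13; 160 MB remain.
Put 358 MB in memory block 14; 154 MB remain.
Final memory blocks: [482] [404,68] [381,118] [402] [472] [355] [492] [418] [481] [161,329] [307] [403] [352] [358].

14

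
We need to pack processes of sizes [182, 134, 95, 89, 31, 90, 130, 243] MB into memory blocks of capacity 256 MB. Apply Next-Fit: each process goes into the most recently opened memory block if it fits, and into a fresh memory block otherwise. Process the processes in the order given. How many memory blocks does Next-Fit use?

5 memory blocks

memory block 1: place 182 MB, 74 MB left
memory block 2: place 134 MB, 122 MB left
memory block 2: place 95 MB, 27 MB left
memory block 3: place 89 MB, 167 MB left
memory block 3: place 31 MB, 136 MB left
memory block 3: place 90 MB, 46 MB left
memory block 4: place 130 MB, 126 MB left
memory block 5: place 243 MB, 13 MB left
Final memory blocks: [182] [134,95] [89,31,90] [130] [243].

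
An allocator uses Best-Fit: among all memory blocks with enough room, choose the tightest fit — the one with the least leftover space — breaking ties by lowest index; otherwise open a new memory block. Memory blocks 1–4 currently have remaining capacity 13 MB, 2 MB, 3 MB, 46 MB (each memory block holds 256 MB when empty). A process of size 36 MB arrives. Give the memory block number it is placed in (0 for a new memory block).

Memory blocks with room: memory block 4 (46 MB).
Tightest fit is memory block 4 with 46 MB free.

4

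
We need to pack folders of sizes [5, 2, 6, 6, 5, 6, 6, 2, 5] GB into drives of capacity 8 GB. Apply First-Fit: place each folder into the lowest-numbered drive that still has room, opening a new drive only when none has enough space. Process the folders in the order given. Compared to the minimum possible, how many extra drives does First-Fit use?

0

First-Fit: [5,2] [6,2] [6] [5] [6] [6] [5] → 7 drives.
7 folders exceed 4 GB (half the capacity), and no two of those can share a drive, so at least 7 drives are needed.
So 7 is already optimal.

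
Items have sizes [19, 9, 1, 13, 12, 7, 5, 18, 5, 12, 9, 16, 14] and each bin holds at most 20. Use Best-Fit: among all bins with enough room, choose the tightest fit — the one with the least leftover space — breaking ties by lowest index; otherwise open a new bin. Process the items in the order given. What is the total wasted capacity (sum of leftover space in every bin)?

40

19 → bin 1 (remaining 1)
9 → bin 2 (remaining 11)
1 → bin 1 (remaining 0)
13 → bin 3 (remaining 7)
12 → bin 4 (remaining 8)
7 → bin 3 (remaining 0)
5 → bin 4 (remaining 3)
18 → bin 5 (remaining 2)
5 → bin 2 (remaining 6)
12 → bin 6 (remaining 8)
9 → bin 7 (remaining 11)
16 → bin 8 (remaining 4)
14 → bin 9 (remaining 6)
9 bins × 20 = 180; used 140; unused 40.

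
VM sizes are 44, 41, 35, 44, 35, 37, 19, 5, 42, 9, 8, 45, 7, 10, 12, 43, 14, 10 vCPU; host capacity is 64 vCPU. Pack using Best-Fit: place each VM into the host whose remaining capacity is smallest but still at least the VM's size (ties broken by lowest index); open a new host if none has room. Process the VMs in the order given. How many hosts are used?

44 vCPU → host 1 (remaining 20 vCPU)
41 vCPU → host 2 (remaining 23 vCPU)
35 vCPU → host 3 (remaining 29 vCPU)
44 vCPU → host 4 (remaining 20 vCPU)
35 vCPU → host 5 (remaining 29 vCPU)
37 vCPU → host 6 (remaining 27 vCPU)
19 vCPU → host 1 (remaining 1 vCPU)
5 vCPU → host 4 (remaining 15 vCPU)
42 vCPU → host 7 (remaining 22 vCPU)
9 vCPU → host 4 (remaining 6 vCPU)
8 vCPU → host 7 (remaining 14 vCPU)
45 vCPU → host 8 (remaining 19 vCPU)
7 vCPU → host 7 (remaining 7 vCPU)
10 vCPU → host 8 (remaining 9 vCPU)
12 vCPU → host 2 (remaining 11 vCPU)
43 vCPU → host 9 (remaining 21 vCPU)
14 vCPU → host 9 (remaining 7 vCPU)
10 vCPU → host 2 (remaining 1 vCPU)
Final hosts: [44,19] [41,12,10] [35] [44,5,9] [35] [37] [42,8,7] [45,10] [43,14].

9 hosts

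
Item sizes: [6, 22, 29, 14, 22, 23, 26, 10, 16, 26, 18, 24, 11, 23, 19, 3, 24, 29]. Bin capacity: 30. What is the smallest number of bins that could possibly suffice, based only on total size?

12 bins

Total size = 6 + 22 + 29 + 14 + 22 + 23 + 26 + 10 + 16 + 26 + 18 + 24 + 11 + 23 + 19 + 3 + 24 + 29 = 345.
⌈345 / 30⌉ = 12.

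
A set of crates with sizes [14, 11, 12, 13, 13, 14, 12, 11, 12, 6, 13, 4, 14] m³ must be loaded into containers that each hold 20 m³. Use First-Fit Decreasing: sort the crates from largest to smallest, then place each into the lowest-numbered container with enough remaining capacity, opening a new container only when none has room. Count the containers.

11 containers

Sorted descending: 14, 14, 14, 13, 13, 13, 12, 12, 12, 11, 11, 6, 4.
14 m³ → container 1 (remaining 6 m³)
14 m³ → container 2 (remaining 6 m³)
14 m³ → container 3 (remaining 6 m³)
13 m³ → container 4 (remaining 7 m³)
13 m³ → container 5 (remaining 7 m³)
13 m³ → container 6 (remaining 7 m³)
12 m³ → container 7 (remaining 8 m³)
12 m³ → container 8 (remaining 8 m³)
12 m³ → container 9 (remaining 8 m³)
11 m³ → container 10 (remaining 9 m³)
11 m³ → container 11 (remaining 9 m³)
6 m³ → container 1 (remaining 0 m³)
4 m³ → container 2 (remaining 2 m³)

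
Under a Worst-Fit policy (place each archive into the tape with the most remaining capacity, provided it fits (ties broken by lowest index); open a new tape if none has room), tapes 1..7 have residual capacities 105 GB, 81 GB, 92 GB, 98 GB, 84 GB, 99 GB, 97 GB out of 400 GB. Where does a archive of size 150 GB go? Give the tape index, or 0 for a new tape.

0

No tape has ≥ 150 GB free, so a new tape is opened.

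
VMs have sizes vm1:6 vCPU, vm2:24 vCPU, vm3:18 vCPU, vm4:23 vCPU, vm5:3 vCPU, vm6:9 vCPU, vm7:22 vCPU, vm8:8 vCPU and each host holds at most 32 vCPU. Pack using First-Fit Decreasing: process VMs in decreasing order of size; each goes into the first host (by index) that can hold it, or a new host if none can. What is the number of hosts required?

Sorted descending: 24, 23, 22, 18, 9, 8, 6, 3.
24 vCPU → host 1 (remaining 8 vCPU)
23 vCPU → host 2 (remaining 9 vCPU)
22 vCPU → host 3 (remaining 10 vCPU)
18 vCPU → host 4 (remaining 14 vCPU)
9 vCPU → host 2 (remaining 0 vCPU)
8 vCPU → host 1 (remaining 0 vCPU)
6 vCPU → host 3 (remaining 4 vCPU)
3 vCPU → host 3 (remaining 1 vCPU)

4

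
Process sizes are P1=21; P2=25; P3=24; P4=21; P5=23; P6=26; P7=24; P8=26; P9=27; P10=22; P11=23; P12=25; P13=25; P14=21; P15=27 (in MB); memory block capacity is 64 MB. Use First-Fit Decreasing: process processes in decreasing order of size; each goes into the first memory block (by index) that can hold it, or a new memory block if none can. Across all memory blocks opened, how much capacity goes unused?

88

Sorted descending: 27, 27, 26, 26, 25, 25, 25, 24, 24, 23, 23, 22, 21, 21, 21.
Put 27 MB in memory block 1; 37 MB remain.
Put 27 MB in memory block 1; 10 MB remain.
Put 26 MB in memory block 2; 38 MB remain.
Put 26 MB in memory block 2; 12 MB remain.
Put 25 MB in memory block 3; 39 MB remain.
Put 25 MB in memory block 3; 14 MB remain.
Put 25 MB in memory block 4; 39 MB remain.
Put 24 MB in memory block 4; 15 MB remain.
Put 24 MB in memory block 5; 40 MB remain.
Put 23 MB in memory block 5; 17 MB remain.
Put 23 MB in memory block 6; 41 MB remain.
Put 22 MB in memory block 6; 19 MB remain.
Put 21 MB in memory block 7; 43 MB remain.
Put 21 MB in memory block 7; 22 MB remain.
Put 21 MB in memory block 7; 1 MB remain.
7 memory blocks × 64 MB = 448 MB; used 360 MB; unused 88 MB.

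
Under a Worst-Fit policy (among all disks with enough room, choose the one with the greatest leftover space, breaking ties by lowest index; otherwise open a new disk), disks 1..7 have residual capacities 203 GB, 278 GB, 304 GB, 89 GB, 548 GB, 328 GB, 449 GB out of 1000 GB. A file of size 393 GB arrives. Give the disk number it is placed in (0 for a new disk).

5

Disks with room: disk 5 (548 GB), disk 7 (449 GB).
Most room is disk 5 with 548 GB free.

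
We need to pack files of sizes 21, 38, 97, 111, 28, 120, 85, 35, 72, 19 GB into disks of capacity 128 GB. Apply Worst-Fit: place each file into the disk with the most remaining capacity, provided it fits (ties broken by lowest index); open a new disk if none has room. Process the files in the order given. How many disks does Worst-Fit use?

6

Put 21 GB in disk 1; 107 GB remain.
Put 38 GB in disk 1; 69 GB remain.
Put 97 GB in disk 2; 31 GB remain.
Put 111 GB in disk 3; 17 GB remain.
Put 28 GB in disk 1; 41 GB remain.
Put 120 GB in disk 4; 8 GB remain.
Put 85 GB in disk 5; 43 GB remain.
Put 35 GB in disk 5; 8 GB remain.
Put 72 GB in disk 6; 56 GB remain.
Put 19 GB in disk 6; 37 GB remain.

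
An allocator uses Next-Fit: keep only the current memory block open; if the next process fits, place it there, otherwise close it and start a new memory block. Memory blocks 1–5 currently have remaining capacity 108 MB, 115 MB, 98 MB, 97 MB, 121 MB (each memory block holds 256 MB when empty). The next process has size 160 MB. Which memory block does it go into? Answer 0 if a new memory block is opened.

Next-Fit only looks at memory block 5, which has 121 MB free.
160 MB does not fit, so a new memory block is opened.

0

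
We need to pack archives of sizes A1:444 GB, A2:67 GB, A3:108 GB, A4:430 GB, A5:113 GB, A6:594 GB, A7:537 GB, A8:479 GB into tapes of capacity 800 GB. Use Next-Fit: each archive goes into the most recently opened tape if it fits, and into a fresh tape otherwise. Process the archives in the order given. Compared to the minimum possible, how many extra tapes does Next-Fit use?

0

Next-Fit: [444,67,108] [430,113] [594] [537] [479] → 5 tapes.
5 archives exceed 400 GB (half the capacity), and no two of those can share a tape, so at least 5 tapes are needed.
So 5 is already optimal.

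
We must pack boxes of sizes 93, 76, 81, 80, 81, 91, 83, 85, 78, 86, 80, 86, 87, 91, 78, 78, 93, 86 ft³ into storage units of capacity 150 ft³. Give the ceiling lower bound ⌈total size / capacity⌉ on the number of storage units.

Total size = 93 + 76 + 81 + 80 + 81 + 91 + 83 + 85 + 78 + 86 + 80 + 86 + 87 + 91 + 78 + 78 + 93 + 86 = 1513 ft³.
⌈1513 / 150⌉ = 11.

11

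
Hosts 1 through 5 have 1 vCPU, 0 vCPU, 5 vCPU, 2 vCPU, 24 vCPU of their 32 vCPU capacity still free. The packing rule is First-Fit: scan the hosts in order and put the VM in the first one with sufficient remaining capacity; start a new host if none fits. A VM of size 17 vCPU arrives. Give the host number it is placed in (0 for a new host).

Hosts with room: host 5 (24 vCPU).
The first with room is host 5.

5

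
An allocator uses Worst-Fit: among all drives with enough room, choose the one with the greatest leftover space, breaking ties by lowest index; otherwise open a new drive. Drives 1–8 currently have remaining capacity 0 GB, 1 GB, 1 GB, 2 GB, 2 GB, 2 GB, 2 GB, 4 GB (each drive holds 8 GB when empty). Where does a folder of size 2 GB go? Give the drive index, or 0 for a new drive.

Drives with room: drive 4 (2 GB), drive 5 (2 GB), drive 6 (2 GB), drive 7 (2 GB), drive 8 (4 GB).
Most room is drive 8 with 4 GB free.

8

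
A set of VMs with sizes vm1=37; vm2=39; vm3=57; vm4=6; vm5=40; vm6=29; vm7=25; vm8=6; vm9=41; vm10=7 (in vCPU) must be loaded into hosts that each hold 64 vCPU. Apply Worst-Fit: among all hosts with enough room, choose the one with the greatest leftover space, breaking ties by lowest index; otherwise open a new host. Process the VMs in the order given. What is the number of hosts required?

Put vm1 (37 vCPU) in host 1; 27 vCPU remain.
Put vm2 (39 vCPU) in host 2; 25 vCPU remain.
Put vm3 (57 vCPU) in host 3; 7 vCPU remain.
Put vm4 (6 vCPU) in host 1; 21 vCPU remain.
Put vm5 (40 vCPU) in host 4; 24 vCPU remain.
Put vm6 (29 vCPU) in host 5; 35 vCPU remain.
Put vm7 (25 vCPU) in host 5; 10 vCPU remain.
Put vm8 (6 vCPU) in host 2; 19 vCPU remain.
Put vm9 (41 vCPU) in host 6; 23 vCPU remain.
Put vm10 (7 vCPU) in host 4; 17 vCPU remain.

6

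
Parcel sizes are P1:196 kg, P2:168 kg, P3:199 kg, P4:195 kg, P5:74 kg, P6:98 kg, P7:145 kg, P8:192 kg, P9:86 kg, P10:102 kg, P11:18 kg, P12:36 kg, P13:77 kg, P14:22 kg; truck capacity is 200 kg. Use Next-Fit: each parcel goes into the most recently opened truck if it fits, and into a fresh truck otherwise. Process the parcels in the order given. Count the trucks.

9

Put P1 (196 kg) in truck 1; 4 kg remain.
Put P2 (168 kg) in truck 2; 32 kg remain.
Put P3 (199 kg) in truck 3; 1 kg remain.
Put P4 (195 kg) in truck 4; 5 kg remain.
Put P5 (74 kg) in truck 5; 126 kg remain.
Put P6 (98 kg) in truck 5; 28 kg remain.
Put P7 (145 kg) in truck 6; 55 kg remain.
Put P8 (192 kg) in truck 7; 8 kg remain.
Put P9 (86 kg) in truck 8; 114 kg remain.
Put P10 (102 kg) in truck 8; 12 kg remain.
Put P11 (18 kg) in truck 9; 182 kg remain.
Put P12 (36 kg) in truck 9; 146 kg remain.
Put P13 (77 kg) in truck 9; 69 kg remain.
Put P14 (22 kg) in truck 9; 47 kg remain.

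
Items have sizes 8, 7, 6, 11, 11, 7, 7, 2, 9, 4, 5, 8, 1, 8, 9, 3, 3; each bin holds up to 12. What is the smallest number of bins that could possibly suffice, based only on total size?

Total size = 8 + 7 + 6 + 11 + 11 + 7 + 7 + 2 + 9 + 4 + 5 + 8 + 1 + 8 + 9 + 3 + 3 = 109.
⌈109 / 12⌉ = 10.

10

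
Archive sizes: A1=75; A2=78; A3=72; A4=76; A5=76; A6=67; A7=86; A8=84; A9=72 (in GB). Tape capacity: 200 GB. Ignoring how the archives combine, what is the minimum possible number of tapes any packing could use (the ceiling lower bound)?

Total size = 75 + 78 + 72 + 76 + 76 + 67 + 86 + 84 + 72 = 686 GB.
⌈686 / 200⌉ = 4.

4 tapes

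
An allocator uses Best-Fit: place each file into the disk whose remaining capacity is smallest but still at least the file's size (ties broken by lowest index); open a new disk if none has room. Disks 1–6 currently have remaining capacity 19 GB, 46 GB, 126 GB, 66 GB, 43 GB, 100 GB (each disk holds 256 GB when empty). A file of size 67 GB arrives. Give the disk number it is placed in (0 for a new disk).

Disks with room: disk 3 (126 GB), disk 6 (100 GB).
Tightest fit is disk 6 with 100 GB free.

6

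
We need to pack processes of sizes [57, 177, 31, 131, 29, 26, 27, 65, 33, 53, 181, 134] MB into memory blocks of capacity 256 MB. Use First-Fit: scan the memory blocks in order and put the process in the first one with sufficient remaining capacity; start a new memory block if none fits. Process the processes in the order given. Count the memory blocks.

Put 57 MB in memory block 1; 199 MB remain.
Put 177 MB in memory block 1; 22 MB remain.
Put 31 MB in memory block 2; 225 MB remain.
Put 131 MB in memory block 2; 94 MB remain.
Put 29 MB in memory block 2; 65 MB remain.
Put 26 MB in memory block 2; 39 MB remain.
Put 27 MB in memory block 2; 12 MB remain.
Put 65 MB in memory block 3; 191 MB remain.
Put 33 MB in memory block 3; 158 MB remain.
Put 53 MB in memory block 3; 105 MB remain.
Put 181 MB in memory block 4; 75 MB remain.
Put 134 MB in memory block 5; 122 MB remain.

5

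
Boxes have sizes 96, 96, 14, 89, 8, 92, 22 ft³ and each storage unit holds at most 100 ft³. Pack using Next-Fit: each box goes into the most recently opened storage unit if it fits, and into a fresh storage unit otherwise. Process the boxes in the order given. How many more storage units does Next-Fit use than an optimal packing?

1

Next-Fit: [96] [96] [14] [89,8] [92] [22] → 6 storage units.
Total size 417 ft³; any packing needs at least ⌈417/100⌉ = 5 storage units.
An optimal packing achieves that bound: [96] [96] [92,8] [89] [22,14] → 5 storage units.
Excess: 6 − 5 = 1.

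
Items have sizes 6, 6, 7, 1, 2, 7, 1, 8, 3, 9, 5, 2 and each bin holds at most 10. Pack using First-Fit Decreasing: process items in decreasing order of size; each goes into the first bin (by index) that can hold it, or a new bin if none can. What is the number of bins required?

7

Sorted descending: 9, 8, 7, 7, 6, 6, 5, 3, 2, 2, 1, 1.
bin 1: place 9, 1 left
bin 2: place 8, 2 left
bin 3: place 7, 3 left
bin 4: place 7, 3 left
bin 5: place 6, 4 left
bin 6: place 6, 4 left
bin 7: place 5, 5 left
bin 3: place 3, 0 left
bin 2: place 2, 0 left
bin 4: place 2, 1 left
bin 1: place 1, 0 left
bin 4: place 1, 0 left
Final bins: [9,1] [8,2] [7,3] [7,2,1] [6] [6] [5].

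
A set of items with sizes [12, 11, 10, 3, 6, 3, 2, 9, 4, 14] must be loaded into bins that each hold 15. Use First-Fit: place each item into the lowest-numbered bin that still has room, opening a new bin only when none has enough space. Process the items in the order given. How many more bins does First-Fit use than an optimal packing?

First-Fit: [12,3] [11,3] [10,2] [6,9] [4] [14] → 6 bins.
Total size 74; any packing needs at least ⌈74/15⌉ = 5 bins.
An optimal packing achieves that bound: [14] [12,3] [11,4] [10,3,2] [9,6] → 5 bins.
Excess: 6 − 5 = 1.

1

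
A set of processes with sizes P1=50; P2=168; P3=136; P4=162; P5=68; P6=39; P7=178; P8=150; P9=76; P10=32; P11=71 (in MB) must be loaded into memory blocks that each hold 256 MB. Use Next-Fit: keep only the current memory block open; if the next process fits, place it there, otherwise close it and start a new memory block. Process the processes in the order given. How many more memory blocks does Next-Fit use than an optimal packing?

1

Next-Fit: [50,168] [136] [162,68] [39,178] [150,76] [32,71] → 6 memory blocks.
Total size 1130 MB; any packing needs at least ⌈1130/256⌉ = 5 memory blocks.
An optimal packing achieves that bound: [178,76] [168,71] [162,68] [150,50,39] [136,32] → 5 memory blocks.
Excess: 6 − 5 = 1.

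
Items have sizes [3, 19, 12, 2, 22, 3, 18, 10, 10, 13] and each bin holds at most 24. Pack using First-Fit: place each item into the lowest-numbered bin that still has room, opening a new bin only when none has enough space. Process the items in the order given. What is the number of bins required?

6

Put 3 in bin 1; 21 remain.
Put 19 in bin 1; 2 remain.
Put 12 in bin 2; 12 remain.
Put 2 in bin 1; 0 remain.
Put 22 in bin 3; 2 remain.
Put 3 in bin 2; 9 remain.
Put 18 in bin 4; 6 remain.
Put 10 in bin 5; 14 remain.
Put 10 in bin 5; 4 remain.
Put 13 in bin 6; 11 remain.
Final bins: [3,19,2] [12,3] [22] [18] [10,10] [13].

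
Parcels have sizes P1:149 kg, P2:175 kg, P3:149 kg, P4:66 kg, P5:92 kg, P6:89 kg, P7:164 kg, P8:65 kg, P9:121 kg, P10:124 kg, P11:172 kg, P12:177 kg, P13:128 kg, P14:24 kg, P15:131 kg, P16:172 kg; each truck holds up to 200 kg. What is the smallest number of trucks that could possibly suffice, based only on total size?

10 trucks

Total size = 149 + 175 + 149 + 66 + 92 + 89 + 164 + 65 + 121 + 124 + 172 + 177 + 128 + 24 + 131 + 172 = 1998 kg.
⌈1998 / 200⌉ = 10.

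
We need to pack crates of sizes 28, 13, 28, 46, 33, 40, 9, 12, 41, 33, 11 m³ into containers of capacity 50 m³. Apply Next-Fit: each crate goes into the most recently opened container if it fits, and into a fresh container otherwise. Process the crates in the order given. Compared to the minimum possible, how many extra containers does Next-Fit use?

1

Next-Fit: [28,13] [28] [46] [33] [40,9] [12] [41] [33,11] → 8 containers.
7 crates exceed 25 m³ (half the capacity), and no two of those can share a container, so at least 7 containers are needed.
An optimal packing achieves that bound: [46] [41,9] [40] [33,13] [33,12] [28,11] [28] → 7 containers.
Excess: 8 − 7 = 1.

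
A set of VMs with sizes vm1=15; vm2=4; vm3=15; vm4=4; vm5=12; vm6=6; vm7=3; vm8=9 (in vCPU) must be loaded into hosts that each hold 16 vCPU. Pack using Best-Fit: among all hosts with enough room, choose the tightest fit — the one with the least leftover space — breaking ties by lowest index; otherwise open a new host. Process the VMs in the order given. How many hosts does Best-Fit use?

Put vm1 (15 vCPU) in host 1; 1 vCPU remain.
Put vm2 (4 vCPU) in host 2; 12 vCPU remain.
Put vm3 (15 vCPU) in host 3; 1 vCPU remain.
Put vm4 (4 vCPU) in host 2; 8 vCPU remain.
Put vm5 (12 vCPU) in host 4; 4 vCPU remain.
Put vm6 (6 vCPU) in host 2; 2 vCPU remain.
Put vm7 (3 vCPU) in host 4; 1 vCPU remain.
Put vm8 (9 vCPU) in host 5; 7 vCPU remain.
Final hosts: [15] [4,4,6] [15] [12,3] [9].

5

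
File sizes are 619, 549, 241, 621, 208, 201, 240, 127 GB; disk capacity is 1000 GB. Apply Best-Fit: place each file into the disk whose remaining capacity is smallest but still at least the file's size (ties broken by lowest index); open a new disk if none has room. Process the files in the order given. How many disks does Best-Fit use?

disk 1: place 619 GB, 381 GB left
disk 2: place 549 GB, 451 GB left
disk 1: place 241 GB, 140 GB left
disk 3: place 621 GB, 379 GB left
disk 3: place 208 GB, 171 GB left
disk 2: place 201 GB, 250 GB left
disk 2: place 240 GB, 10 GB left
disk 1: place 127 GB, 13 GB left
Final disks: [619,241,127] [549,201,240] [621,208].

3 disks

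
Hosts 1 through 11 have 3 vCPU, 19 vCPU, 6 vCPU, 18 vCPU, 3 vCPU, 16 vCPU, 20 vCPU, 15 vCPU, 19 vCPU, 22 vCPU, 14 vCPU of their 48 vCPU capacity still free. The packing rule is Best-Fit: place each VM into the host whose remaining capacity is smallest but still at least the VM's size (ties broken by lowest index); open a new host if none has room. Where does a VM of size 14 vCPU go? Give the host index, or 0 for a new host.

Hosts with room: host 2 (19 vCPU), host 4 (18 vCPU), host 6 (16 vCPU), host 7 (20 vCPU), host 8 (15 vCPU), host 9 (19 vCPU), host 10 (22 vCPU), host 11 (14 vCPU).
Tightest fit is host 11 with 14 vCPU free.

11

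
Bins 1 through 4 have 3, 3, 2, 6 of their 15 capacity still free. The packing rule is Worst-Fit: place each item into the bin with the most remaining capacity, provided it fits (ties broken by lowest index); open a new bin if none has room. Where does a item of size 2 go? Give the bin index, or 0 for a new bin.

Bins with room: bin 1 (3), bin 2 (3), bin 3 (2), bin 4 (6).
Most room is bin 4 with 6 free.

4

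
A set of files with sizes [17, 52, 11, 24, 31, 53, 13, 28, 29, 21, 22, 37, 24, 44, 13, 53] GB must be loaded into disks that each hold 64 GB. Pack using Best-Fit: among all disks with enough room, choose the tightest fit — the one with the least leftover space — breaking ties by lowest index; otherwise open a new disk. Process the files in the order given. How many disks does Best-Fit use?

9 disks

disk 1: place 17 GB, 47 GB left
disk 2: place 52 GB, 12 GB left
disk 2: place 11 GB, 1 GB left
disk 1: place 24 GB, 23 GB left
disk 3: place 31 GB, 33 GB left
disk 4: place 53 GB, 11 GB left
disk 1: place 13 GB, 10 GB left
disk 3: place 28 GB, 5 GB left
disk 5: place 29 GB, 35 GB left
disk 5: place 21 GB, 14 GB left
disk 6: place 22 GB, 42 GB left
disk 6: place 37 GB, 5 GB left
disk 7: place 24 GB, 40 GB left
disk 8: place 44 GB, 20 GB left
disk 5: place 13 GB, 1 GB left
disk 9: place 53 GB, 11 GB left
Final disks: [17,24,13] [52,11] [31,28] [53] [29,21,13] [22,37] [24] [44] [53].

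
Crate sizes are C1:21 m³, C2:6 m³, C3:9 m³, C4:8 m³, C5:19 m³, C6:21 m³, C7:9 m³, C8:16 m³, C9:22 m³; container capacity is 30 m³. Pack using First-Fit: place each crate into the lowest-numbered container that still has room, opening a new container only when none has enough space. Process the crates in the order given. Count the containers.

Put C1 (21 m³) in container 1; 9 m³ remain.
Put C2 (6 m³) in container 1; 3 m³ remain.
Put C3 (9 m³) in container 2; 21 m³ remain.
Put C4 (8 m³) in container 2; 13 m³ remain.
Put C5 (19 m³) in container 3; 11 m³ remain.
Put C6 (21 m³) in container 4; 9 m³ remain.
Put C7 (9 m³) in container 2; 4 m³ remain.
Put C8 (16 m³) in container 5; 14 m³ remain.
Put C9 (22 m³) in container 6; 8 m³ remain.

6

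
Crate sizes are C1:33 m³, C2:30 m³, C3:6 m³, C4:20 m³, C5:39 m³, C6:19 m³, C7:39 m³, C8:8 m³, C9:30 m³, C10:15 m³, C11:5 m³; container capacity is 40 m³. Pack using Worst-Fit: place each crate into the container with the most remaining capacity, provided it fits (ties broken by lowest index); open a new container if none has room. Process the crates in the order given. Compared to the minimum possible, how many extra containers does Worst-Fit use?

0

Worst-Fit: [33] [30,6] [20,19] [39] [39] [8,30] [15,5] → 7 containers.
Total size 244 m³; any packing needs at least ⌈244/40⌉ = 7 containers.
So 7 is already optimal.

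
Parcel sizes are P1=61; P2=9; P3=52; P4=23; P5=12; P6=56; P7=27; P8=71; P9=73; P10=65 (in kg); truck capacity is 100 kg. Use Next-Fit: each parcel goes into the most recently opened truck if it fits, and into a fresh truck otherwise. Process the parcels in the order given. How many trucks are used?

6

Put P1 (61 kg) in truck 1; 39 kg remain.
Put P2 (9 kg) in truck 1; 30 kg remain.
Put P3 (52 kg) in truck 2; 48 kg remain.
Put P4 (23 kg) in truck 2; 25 kg remain.
Put P5 (12 kg) in truck 2; 13 kg remain.
Put P6 (56 kg) in truck 3; 44 kg remain.
Put P7 (27 kg) in truck 3; 17 kg remain.
Put P8 (71 kg) in truck 4; 29 kg remain.
Put P9 (73 kg) in truck 5; 27 kg remain.
Put P10 (65 kg) in truck 6; 35 kg remain.
Final trucks: [61,9] [52,23,12] [56,27] [71] [73] [65].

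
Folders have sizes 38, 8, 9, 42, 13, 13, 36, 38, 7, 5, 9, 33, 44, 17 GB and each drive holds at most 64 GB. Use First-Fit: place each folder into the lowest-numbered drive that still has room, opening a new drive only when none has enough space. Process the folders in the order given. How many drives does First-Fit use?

Put 38 GB in drive 1; 26 GB remain.
Put 8 GB in drive 1; 18 GB remain.
Put 9 GB in drive 1; 9 GB remain.
Put 42 GB in drive 2; 22 GB remain.
Put 13 GB in drive 2; 9 GB remain.
Put 13 GB in drive 3; 51 GB remain.
Put 36 GB in drive 3; 15 GB remain.
Put 38 GB in drive 4; 26 GB remain.
Put 7 GB in drive 1; 2 GB remain.
Put 5 GB in drive 2; 4 GB remain.
Put 9 GB in drive 3; 6 GB remain.
Put 33 GB in drive 5; 31 GB remain.
Put 44 GB in drive 6; 20 GB remain.
Put 17 GB in drive 4; 9 GB remain.
Final drives: [38,8,9,7] [42,13,5] [13,36,9] [38,17] [33] [44].

6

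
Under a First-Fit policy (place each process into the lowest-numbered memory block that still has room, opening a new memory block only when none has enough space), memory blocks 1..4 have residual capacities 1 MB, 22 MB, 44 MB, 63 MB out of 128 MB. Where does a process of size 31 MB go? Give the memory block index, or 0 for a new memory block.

Memory blocks with room: memory block 3 (44 MB), memory block 4 (63 MB).
The first with room is memory block 3.

3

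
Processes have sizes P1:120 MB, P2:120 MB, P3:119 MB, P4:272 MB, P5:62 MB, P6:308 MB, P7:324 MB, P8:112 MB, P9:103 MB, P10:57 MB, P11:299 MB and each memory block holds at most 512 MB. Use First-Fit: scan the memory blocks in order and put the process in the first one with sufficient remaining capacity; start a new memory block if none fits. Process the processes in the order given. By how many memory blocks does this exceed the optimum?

1

First-Fit: [120,120,119,62,57] [272,112,103] [308] [324] [299] → 5 memory blocks.
Total size 1896 MB; any packing needs at least ⌈1896/512⌉ = 4 memory blocks.
An optimal packing achieves that bound: [324,120,62] [308,120,57] [299,119] [272,112,103] → 4 memory blocks.
Excess: 5 − 4 = 1.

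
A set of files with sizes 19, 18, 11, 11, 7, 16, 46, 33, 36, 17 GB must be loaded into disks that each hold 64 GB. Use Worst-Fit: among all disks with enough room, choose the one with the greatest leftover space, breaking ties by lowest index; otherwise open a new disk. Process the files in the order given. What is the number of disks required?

Put 19 GB in disk 1; 45 GB remain.
Put 18 GB in disk 1; 27 GB remain.
Put 11 GB in disk 1; 16 GB remain.
Put 11 GB in disk 1; 5 GB remain.
Put 7 GB in disk 2; 57 GB remain.
Put 16 GB in disk 2; 41 GB remain.
Put 46 GB in disk 3; 18 GB remain.
Put 33 GB in disk 2; 8 GB remain.
Put 36 GB in disk 4; 28 GB remain.
Put 17 GB in disk 4; 11 GB remain.
Final disks: [19,18,11,11] [7,16,33] [46] [36,17].

4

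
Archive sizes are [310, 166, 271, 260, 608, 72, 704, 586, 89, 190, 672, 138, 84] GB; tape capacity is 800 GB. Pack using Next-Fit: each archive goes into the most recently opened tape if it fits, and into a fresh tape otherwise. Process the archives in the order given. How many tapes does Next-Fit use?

8

310 GB → tape 1 (remaining 490 GB)
166 GB → tape 1 (remaining 324 GB)
271 GB → tape 1 (remaining 53 GB)
260 GB → tape 2 (remaining 540 GB)
608 GB → tape 3 (remaining 192 GB)
72 GB → tape 3 (remaining 120 GB)
704 GB → tape 4 (remaining 96 GB)
586 GB → tape 5 (remaining 214 GB)
89 GB → tape 5 (remaining 125 GB)
190 GB → tape 6 (remaining 610 GB)
672 GB → tape 7 (remaining 128 GB)
138 GB → tape 8 (remaining 662 GB)
84 GB → tape 8 (remaining 578 GB)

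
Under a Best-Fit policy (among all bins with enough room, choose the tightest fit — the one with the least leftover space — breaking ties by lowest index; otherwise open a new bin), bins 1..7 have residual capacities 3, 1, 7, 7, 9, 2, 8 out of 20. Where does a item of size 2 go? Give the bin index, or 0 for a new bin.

6

Bins with room: bin 1 (3), bin 3 (7), bin 4 (7), bin 5 (9), bin 6 (2), bin 7 (8).
Tightest fit is bin 6 with 2 free.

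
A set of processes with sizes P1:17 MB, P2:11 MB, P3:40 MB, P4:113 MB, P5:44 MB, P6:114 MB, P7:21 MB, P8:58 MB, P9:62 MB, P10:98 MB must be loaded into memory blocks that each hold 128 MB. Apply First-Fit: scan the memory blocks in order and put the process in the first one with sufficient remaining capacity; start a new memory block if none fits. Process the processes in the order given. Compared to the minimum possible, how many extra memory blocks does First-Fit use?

First-Fit: [17,11,40,44] [113] [114] [21,58] [62] [98] → 6 memory blocks.
Total size 578 MB; any packing needs at least ⌈578/128⌉ = 5 memory blocks.
An optimal packing achieves that bound: [114,11] [113] [98,21] [62,58] [44,40,17] → 5 memory blocks.
Excess: 6 − 5 = 1.

1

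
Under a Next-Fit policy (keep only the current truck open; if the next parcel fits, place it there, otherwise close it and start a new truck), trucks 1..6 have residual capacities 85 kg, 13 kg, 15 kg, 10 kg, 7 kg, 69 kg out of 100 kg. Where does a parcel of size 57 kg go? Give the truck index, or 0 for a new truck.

Next-Fit only looks at truck 6, which has 69 kg free.
57 kg fits there.

6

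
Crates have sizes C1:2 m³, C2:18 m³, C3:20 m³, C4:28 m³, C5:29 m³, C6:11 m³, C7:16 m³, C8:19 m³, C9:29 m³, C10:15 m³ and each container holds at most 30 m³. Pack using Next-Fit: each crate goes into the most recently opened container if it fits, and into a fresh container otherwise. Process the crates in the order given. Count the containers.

Put C1 (2 m³) in container 1; 28 m³ remain.
Put C2 (18 m³) in container 1; 10 m³ remain.
Put C3 (20 m³) in container 2; 10 m³ remain.
Put C4 (28 m³) in container 3; 2 m³ remain.
Put C5 (29 m³) in container 4; 1 m³ remain.
Put C6 (11 m³) in container 5; 19 m³ remain.
Put C7 (16 m³) in container 5; 3 m³ remain.
Put C8 (19 m³) in container 6; 11 m³ remain.
Put C9 (29 m³) in container 7; 1 m³ remain.
Put C10 (15 m³) in container 8; 15 m³ remain.
Final containers: [2,18] [20] [28] [29] [11,16] [19] [29] [15].

8 containers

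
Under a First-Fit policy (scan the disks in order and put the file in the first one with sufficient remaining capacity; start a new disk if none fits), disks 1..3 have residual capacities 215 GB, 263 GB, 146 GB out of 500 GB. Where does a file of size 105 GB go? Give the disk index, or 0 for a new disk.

1

Disks with room: disk 1 (215 GB), disk 2 (263 GB), disk 3 (146 GB).
The first with room is disk 1.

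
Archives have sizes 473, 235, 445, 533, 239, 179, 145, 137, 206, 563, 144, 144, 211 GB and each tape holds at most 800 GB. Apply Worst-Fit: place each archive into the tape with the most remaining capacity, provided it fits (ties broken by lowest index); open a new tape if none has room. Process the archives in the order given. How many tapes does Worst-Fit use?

6 tapes

Put 473 GB in tape 1; 327 GB remain.
Put 235 GB in tape 1; 92 GB remain.
Put 445 GB in tape 2; 355 GB remain.
Put 533 GB in tape 3; 267 GB remain.
Put 239 GB in tape 2; 116 GB remain.
Put 179 GB in tape 3; 88 GB remain.
Put 145 GB in tape 4; 655 GB remain.
Put 137 GB in tape 4; 518 GB remain.
Put 206 GB in tape 4; 312 GB remain.
Put 563 GB in tape 5; 237 GB remain.
Put 144 GB in tape 4; 168 GB remain.
Put 144 GB in tape 5; 93 GB remain.
Put 211 GB in tape 6; 589 GB remain.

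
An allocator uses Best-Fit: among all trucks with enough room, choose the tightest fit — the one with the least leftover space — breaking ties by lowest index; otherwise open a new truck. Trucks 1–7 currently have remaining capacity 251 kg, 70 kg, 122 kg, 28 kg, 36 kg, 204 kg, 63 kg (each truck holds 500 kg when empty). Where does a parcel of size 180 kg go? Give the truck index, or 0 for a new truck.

6

Trucks with room: truck 1 (251 kg), truck 6 (204 kg).
Tightest fit is truck 6 with 204 kg free.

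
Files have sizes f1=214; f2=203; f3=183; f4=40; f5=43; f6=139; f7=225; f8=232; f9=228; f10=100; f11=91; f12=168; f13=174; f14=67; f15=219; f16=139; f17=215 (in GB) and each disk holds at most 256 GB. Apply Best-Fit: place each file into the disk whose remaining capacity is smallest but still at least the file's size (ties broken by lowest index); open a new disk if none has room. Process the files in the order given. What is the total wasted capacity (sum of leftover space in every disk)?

392

disk 1: place f1 (214 GB), 42 GB left
disk 2: place f2 (203 GB), 53 GB left
disk 3: place f3 (183 GB), 73 GB left
disk 1: place f4 (40 GB), 2 GB left
disk 2: place f5 (43 GB), 10 GB left
disk 4: place f6 (139 GB), 117 GB left
disk 5: place f7 (225 GB), 31 GB left
disk 6: place f8 (232 GB), 24 GB left
disk 7: place f9 (228 GB), 28 GB left
disk 4: place f10 (100 GB), 17 GB left
disk 8: place f11 (91 GB), 165 GB left
disk 9: place f12 (168 GB), 88 GB left
disk 10: place f13 (174 GB), 82 GB left
disk 3: place f14 (67 GB), 6 GB left
disk 11: place f15 (219 GB), 37 GB left
disk 8: place f16 (139 GB), 26 GB left
disk 12: place f17 (215 GB), 41 GB left
12 disks × 256 GB = 3072 GB; used 2680 GB; unused 392 GB.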